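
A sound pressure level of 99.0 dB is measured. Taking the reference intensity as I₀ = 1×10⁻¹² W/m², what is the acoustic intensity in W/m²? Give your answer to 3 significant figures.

0.00794 W/m²

L = 10·log₁₀(I/I₀) ⇒ I = I₀·10^(L/10) = 10⁻¹² × 10^9.90.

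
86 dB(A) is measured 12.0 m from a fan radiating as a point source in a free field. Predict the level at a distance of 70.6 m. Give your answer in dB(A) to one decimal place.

For a point source, L₂ = L₁ − 20·log₁₀(r₂/r₁).
L₂ = 86 − 20·log₁₀(70.6/12.0) = 86 − 15.392 = 70.61 dB(A).

70.6 dB(A)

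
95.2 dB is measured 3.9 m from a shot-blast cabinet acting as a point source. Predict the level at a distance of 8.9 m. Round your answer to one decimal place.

Spherical spreading from a point source gives a 20·log₁₀(r₂/r₁) drop.
L₂ = 95.2 − 20·log₁₀(8.9/3.9) = 95.2 − 7.167 = 88.03 dB.

88.0 dB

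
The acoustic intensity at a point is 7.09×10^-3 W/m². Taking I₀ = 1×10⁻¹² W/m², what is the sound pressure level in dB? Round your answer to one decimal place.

98.5 dB

I/I₀ = 7.09×10^-3/10⁻¹² = 7.09×10^9, and L = 10·log₁₀(I/I₀).
L = 10·(0.8506 + 9) = 98.51 dB.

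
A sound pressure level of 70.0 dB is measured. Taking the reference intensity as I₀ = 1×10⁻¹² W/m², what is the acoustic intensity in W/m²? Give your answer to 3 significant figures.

I/I₀ = 10^(70.0/10) = 1e+07, so I = 1e+07 × 10⁻¹² W/m².

1.00e-05 W/m²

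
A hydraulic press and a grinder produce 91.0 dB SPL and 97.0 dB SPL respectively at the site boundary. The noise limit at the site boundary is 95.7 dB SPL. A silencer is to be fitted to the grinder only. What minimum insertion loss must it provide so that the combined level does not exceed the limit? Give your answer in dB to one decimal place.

3.1 dB

The untreated sources together contribute 10^(91.0/10) = 1.259e+09, i.e. 91.00 dB SPL.
To meet 95.7 dB SPL overall, the treated grinder may contribute at most 10^(95.7/10) − 1.259e+09 = 2.456e+09, i.e. 93.90 dB SPL.
Required insertion loss = 97.0 − 93.90 = 3.10 dB.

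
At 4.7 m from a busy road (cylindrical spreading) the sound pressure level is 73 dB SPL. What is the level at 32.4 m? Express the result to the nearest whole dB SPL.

For a line source, L₂ = L₁ − 10·log₁₀(r₂/r₁).
L₂ = 73 − 10·log₁₀(32.4/4.7) = 73 − 8.384 = 64.62 dB SPL.

65 dB SPL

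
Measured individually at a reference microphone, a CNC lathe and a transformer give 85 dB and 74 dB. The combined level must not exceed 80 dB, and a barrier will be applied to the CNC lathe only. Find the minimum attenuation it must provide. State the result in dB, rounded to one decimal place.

6.3 dB

Everything except the CNC lathe sums to 10^(74/10) = 2.512e+07 in linear terms, 74.00 dB.
To meet 80 dB overall, the treated CNC lathe may contribute at most 10^(80/10) − 2.512e+07 = 7.488e+07, i.e. 78.74 dB.
So the CNC lathe must be reduced from 85 to 78.74 dB: IL = 6.26 dB.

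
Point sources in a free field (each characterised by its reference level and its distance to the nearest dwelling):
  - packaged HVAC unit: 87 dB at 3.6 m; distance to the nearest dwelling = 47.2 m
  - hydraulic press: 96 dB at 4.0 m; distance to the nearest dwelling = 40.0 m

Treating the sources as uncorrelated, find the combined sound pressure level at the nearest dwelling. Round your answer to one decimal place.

Apply inverse-square spreading to bring every level to the receiver, then sum 10^(L/10).
packaged HVAC unit: 87 − 20·log₁₀(47.2/3.6) = 87 − 22.35 = 64.65 dB.
hydraulic press: 96 − 20·log₁₀(40.0/4.0) = 96 − 20.00 = 76.00 dB.
Σ 10^(L/10) = 4.273e+07 → L_total = 10·log₁₀(4.273e+07) = 76.31 dB.

76.3 dB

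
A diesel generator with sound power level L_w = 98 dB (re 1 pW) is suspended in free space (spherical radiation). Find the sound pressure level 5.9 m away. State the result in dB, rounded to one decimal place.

L_p = L_w − 10·log₁₀(4π·r²) with r = 5.9 m.
4π·r² = 437.4 m², 10·log₁₀ of that is 26.409 dB.
L_p = 98 − 26.409 = 71.59 dB.

71.6 dB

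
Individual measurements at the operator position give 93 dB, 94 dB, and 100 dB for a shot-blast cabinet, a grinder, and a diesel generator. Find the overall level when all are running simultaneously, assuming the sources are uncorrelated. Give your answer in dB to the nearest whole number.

For uncorrelated sources the intensities add, so convert each level to linear form, sum, and take 10·log₁₀ of the total.
Σ 10^(L/10) = 10^(93/10) + 10^(94/10) + 10^(100/10) = 1.451e+10.
L_total = 10·log₁₀(1.451e+10) = 101.62 dB.

102 dB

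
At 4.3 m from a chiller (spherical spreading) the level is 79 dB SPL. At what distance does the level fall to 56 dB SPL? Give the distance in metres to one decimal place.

60.7 m

Point-source spreading drops the level by 20·log₁₀(r₂/r₁); inverting, r₂/r₁ = 10^(ΔL/20).
r₂ = 4.3·10^((79−56)/20) = 4.3·10^(23.0/20) = 60.74 m.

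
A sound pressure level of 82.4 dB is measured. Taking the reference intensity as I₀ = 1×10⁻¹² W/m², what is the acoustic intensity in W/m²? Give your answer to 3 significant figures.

L = 10·log₁₀(I/I₀) ⇒ I = I₀·10^(L/10) = 10⁻¹² × 10^8.24.

0.000174 W/m²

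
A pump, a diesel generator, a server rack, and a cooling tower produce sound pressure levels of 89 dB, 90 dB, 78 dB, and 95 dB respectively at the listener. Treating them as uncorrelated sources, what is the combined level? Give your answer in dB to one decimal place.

97.0 dB

For uncorrelated sources the intensities add, so convert each level to linear form, sum, and take 10·log₁₀ of the total.
Σ 10^(L/10) = 10^(89/10) + 10^(90/10) + 10^(78/10) + 10^(95/10) = 5.020e+09.
L_total = 10·log₁₀(5.020e+09) = 97.01 dB.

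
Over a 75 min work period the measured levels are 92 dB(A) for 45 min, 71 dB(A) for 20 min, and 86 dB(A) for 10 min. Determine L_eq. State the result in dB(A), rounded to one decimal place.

The energy average is taken in the linear domain: L_eq = 10·log₁₀[(Σ tᵢ·10^(Lᵢ/10))/T], T = 75 min.
Σ tᵢ·10^(Lᵢ/10) = 45·10^(92/10) + 20·10^(71/10) + 10·10^(86/10) = 7.555e+10.
L_eq = 10·log₁₀(7.555e+10/75) = 90.03 dB(A).

90.0 dB(A)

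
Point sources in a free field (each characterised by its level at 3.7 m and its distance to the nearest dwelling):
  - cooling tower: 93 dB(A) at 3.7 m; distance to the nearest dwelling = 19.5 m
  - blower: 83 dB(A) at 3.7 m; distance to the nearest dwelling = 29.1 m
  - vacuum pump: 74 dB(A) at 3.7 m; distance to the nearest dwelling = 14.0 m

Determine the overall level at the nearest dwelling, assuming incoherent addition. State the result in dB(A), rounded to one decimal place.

Apply inverse-square spreading to bring every level to the receiver, then sum 10^(L/10).
cooling tower: 93 − 20·log₁₀(19.5/3.7) = 93 − 14.44 = 78.56 dB(A).
blower: 83 − 20·log₁₀(29.1/3.7) = 83 − 17.91 = 65.09 dB(A).
vacuum pump: 74 − 20·log₁₀(14.0/3.7) = 74 − 11.56 = 62.44 dB(A).
Σ 10^(L/10) = 7.681e+07 → L_total = 10·log₁₀(7.681e+07) = 78.85 dB(A).

78.9 dB(A)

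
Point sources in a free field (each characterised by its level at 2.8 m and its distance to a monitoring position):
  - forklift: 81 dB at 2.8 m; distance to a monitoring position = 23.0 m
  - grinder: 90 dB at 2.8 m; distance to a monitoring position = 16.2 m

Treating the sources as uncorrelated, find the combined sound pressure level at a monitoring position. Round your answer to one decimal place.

First find each source's level at the receiver (point-source: −20·log₁₀(r/r_ref)), then combine on an intensity basis.
forklift: 81 − 20·log₁₀(23.0/2.8) = 81 − 18.29 = 62.71 dB.
grinder: 90 − 20·log₁₀(16.2/2.8) = 90 − 15.25 = 74.75 dB.
Σ 10^(L/10) = 3.174e+07 → L_total = 10·log₁₀(3.174e+07) = 75.02 dB.

75.0 dB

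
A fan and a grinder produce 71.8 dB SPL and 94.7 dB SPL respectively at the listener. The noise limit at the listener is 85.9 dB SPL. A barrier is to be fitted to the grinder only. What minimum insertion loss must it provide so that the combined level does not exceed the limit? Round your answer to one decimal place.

9.0 dB

The untreated sources together contribute 10^(71.8/10) = 1.514e+07, i.e. 71.80 dB SPL.
To meet 85.9 dB SPL overall, the treated grinder may contribute at most 10^(85.9/10) − 1.514e+07 = 3.739e+08, i.e. 85.73 dB SPL.
So the grinder must be reduced from 94.7 to 85.73 dB SPL: IL = 8.97 dB.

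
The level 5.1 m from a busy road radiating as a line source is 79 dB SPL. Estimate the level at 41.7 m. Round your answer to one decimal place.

69.9 dB SPL

For a line source, L₂ = L₁ − 10·log₁₀(r₂/r₁).
L₂ = 79 − 10·log₁₀(41.7/5.1) = 79 − 9.126 = 69.87 dB SPL.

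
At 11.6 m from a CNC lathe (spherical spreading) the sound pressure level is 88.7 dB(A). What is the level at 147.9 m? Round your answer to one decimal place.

For a point source, L₂ = L₁ − 20·log₁₀(r₂/r₁).
L₂ = 88.7 − 20·log₁₀(147.9/11.6) = 88.7 − 22.110 = 66.59 dB(A).

66.6 dB(A)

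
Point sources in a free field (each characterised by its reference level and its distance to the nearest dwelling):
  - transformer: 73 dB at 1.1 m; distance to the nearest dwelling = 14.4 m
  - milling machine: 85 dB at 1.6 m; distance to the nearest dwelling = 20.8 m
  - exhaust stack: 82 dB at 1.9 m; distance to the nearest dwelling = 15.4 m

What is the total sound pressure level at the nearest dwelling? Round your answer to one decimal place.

66.4 dB

First find each source's level at the receiver (point-source: −20·log₁₀(r/r_ref)), then combine on an intensity basis.
transformer: 73 − 20·log₁₀(14.4/1.1) = 73 − 22.34 = 50.66 dB.
milling machine: 85 − 20·log₁₀(20.8/1.6) = 85 − 22.28 = 62.72 dB.
exhaust stack: 82 − 20·log₁₀(15.4/1.9) = 82 − 18.18 = 63.82 dB.
Σ 10^(L/10) = 4.400e+06 → L_total = 10·log₁₀(4.400e+06) = 66.43 dB.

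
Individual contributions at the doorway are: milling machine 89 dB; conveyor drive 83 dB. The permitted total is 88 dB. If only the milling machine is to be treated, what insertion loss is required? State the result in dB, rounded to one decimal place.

2.7 dB

Everything except the milling machine sums to 10^(83/10) = 1.995e+08 in linear terms, 83.00 dB.
To meet 88 dB overall, the treated milling machine may contribute at most 10^(88/10) − 1.995e+08 = 4.314e+08, i.e. 86.35 dB.
So the milling machine must be reduced from 89 to 86.35 dB: IL = 2.65 dB.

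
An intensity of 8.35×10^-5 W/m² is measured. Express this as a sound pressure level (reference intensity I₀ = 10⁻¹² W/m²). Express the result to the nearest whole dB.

I/I₀ = 8.35×10^-5/10⁻¹² = 8.35×10^7, and L = 10·log₁₀(I/I₀).
L = 10·(0.9217 + 7) = 79.22 dB.

79 dB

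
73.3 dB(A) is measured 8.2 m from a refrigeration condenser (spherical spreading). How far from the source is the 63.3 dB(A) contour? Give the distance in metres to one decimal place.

25.9 m

Point-source spreading drops the level by 20·log₁₀(r₂/r₁); inverting, r₂/r₁ = 10^(ΔL/20).
r₂ = 8.2·10^((73.3−63.3)/20) = 8.2·10^(10.0/20) = 25.93 m.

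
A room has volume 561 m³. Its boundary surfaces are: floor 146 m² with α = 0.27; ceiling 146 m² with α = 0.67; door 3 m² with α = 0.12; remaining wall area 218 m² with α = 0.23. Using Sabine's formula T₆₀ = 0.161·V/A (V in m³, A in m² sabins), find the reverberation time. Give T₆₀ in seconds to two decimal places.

0.48 s

Total absorption A = 146·0.27 + 146·0.67 + 3·0.12 + 218·0.23 = 187.74 m² sabins.
T₆₀ = 0.161 × 561 / 187.74 = 0.481 s.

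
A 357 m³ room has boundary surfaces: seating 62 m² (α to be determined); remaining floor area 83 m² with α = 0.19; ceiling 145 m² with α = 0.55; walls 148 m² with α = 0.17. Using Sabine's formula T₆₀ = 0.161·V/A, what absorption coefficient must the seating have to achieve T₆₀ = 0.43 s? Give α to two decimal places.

From T₆₀ = 0.161·V/A, the target T₆₀ = 0.43 s needs A = 0.161·357/0.43 = 133.67 m².
Absorption from the other surfaces = 83·0.19 + 145·0.55 + 148·0.17 = 120.68 m², so the seating must supply 12.99 m² over 62 m².
α = 12.99/62 = 0.209.

0.21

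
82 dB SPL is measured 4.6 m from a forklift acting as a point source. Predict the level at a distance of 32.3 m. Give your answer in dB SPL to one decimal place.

65.1 dB SPL

For a point source, L₂ = L₁ − 20·log₁₀(r₂/r₁).
L₂ = 82 − 20·log₁₀(32.3/4.6) = 82 − 16.929 = 65.07 dB SPL.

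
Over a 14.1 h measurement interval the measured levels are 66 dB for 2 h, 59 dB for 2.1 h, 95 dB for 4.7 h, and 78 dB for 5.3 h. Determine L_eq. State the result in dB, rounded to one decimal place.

The energy average is taken in the linear domain: L_eq = 10·log₁₀[(Σ tᵢ·10^(Lᵢ/10))/T], T = 14.1 h.
Σ tᵢ·10^(Lᵢ/10) = 2·10^(66/10) + 2.1·10^(59/10) + 4.7·10^(95/10) + 5.3·10^(78/10) = 1.521e+10.
L_eq = 10·log₁₀(1.521e+10/14.1) = 90.33 dB.

90.3 dB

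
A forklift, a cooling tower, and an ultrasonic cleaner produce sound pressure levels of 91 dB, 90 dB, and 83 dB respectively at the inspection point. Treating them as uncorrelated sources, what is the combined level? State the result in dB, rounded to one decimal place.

Incoherent sources combine by intensity addition: L_total = 10·log₁₀(Σ 10^(L_i/10)).
Σ 10^(L/10) = 10^(91/10) + 10^(90/10) + 10^(83/10) = 2.458e+09.
L_total = 10·log₁₀(2.458e+09) = 93.91 dB.

93.9 dB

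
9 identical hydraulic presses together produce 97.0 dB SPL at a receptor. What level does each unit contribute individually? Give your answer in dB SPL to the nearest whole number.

Dividing the total intensity by 9 lowers the level by 10·log₁₀ 9 = 9.542 dB: L₁ = 97.0 − 9.542.

87 dB SPL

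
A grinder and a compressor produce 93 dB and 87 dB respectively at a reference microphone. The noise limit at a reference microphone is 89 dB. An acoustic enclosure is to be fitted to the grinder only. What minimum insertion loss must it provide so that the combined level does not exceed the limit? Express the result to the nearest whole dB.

Everything except the grinder sums to 10^(87/10) = 5.012e+08 in linear terms, 87.00 dB.
To meet 89 dB overall, the treated grinder may contribute at most 10^(89/10) − 5.012e+08 = 2.931e+08, i.e. 84.67 dB.
Required insertion loss = 93 − 84.67 = 8.33 dB.

8 dB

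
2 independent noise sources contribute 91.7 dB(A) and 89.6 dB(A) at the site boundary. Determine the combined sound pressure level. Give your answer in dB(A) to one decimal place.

93.8 dB(A)

Incoherent sources combine by intensity addition: L_total = 10·log₁₀(Σ 10^(L_i/10)).
Σ 10^(L/10) = 10^(91.7/10) + 10^(89.6/10) = 2.391e+09.
L_total = 10·log₁₀(2.391e+09) = 93.79 dB(A).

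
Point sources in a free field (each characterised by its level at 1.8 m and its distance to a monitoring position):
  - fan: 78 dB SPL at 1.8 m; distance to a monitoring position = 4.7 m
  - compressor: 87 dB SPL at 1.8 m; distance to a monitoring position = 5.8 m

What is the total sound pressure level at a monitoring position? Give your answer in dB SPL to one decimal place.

First find each source's level at the receiver (point-source: −20·log₁₀(r/r_ref)), then combine on an intensity basis.
fan: 78 − 20·log₁₀(4.7/1.8) = 78 − 8.34 = 69.66 dB SPL.
compressor: 87 − 20·log₁₀(5.8/1.8) = 87 − 10.16 = 76.84 dB SPL.
Σ 10^(L/10) = 5.753e+07 → L_total = 10·log₁₀(5.753e+07) = 77.60 dB SPL.

77.6 dB SPL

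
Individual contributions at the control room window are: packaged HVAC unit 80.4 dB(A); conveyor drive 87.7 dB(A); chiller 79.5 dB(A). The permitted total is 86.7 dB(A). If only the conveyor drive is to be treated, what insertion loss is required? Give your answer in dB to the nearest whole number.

3 dB

Fixed contribution from the other sources: Σ 10^(L/10) = 10^(80.4/10) + 10^(79.5/10) = 1.988e+08 (82.98 dB(A)).
The limit corresponds to 10^(86.7/10) = 4.677e+08; subtracting the fixed part leaves 2.690e+08 for the conveyor drive, i.e. 84.30 dB(A).
So the conveyor drive must be reduced from 87.7 to 84.30 dB(A): IL = 3.40 dB.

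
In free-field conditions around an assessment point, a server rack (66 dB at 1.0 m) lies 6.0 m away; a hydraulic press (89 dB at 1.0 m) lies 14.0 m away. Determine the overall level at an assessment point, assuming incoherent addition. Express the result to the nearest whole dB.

Apply inverse-square spreading to bring every level to the receiver, then sum 10^(L/10).
server rack: 66 − 20·log₁₀(6.0/1.0) = 66 − 15.56 = 50.44 dB.
hydraulic press: 89 − 20·log₁₀(14.0/1.0) = 89 − 22.92 = 66.08 dB.
Σ 10^(L/10) = 4.163e+06 → L_total = 10·log₁₀(4.163e+06) = 66.19 dB.

66 dB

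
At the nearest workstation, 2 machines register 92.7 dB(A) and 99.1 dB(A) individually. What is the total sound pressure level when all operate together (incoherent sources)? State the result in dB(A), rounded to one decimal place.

100.0 dB(A)

For uncorrelated sources the intensities add, so convert each level to linear form, sum, and take 10·log₁₀ of the total.
Σ 10^(L/10) = 10^(92.7/10) + 10^(99.1/10) = 9.990e+09.
L_total = 10·log₁₀(9.990e+09) = 100.00 dB(A).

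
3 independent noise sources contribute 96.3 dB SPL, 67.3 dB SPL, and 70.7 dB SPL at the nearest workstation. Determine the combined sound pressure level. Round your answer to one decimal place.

For uncorrelated sources the intensities add, so convert each level to linear form, sum, and take 10·log₁₀ of the total.
Σ 10^(L/10) = 10^(96.3/10) + 10^(67.3/10) + 10^(70.7/10) = 4.283e+09.
L_total = 10·log₁₀(4.283e+09) = 96.32 dB SPL.

96.3 dB SPL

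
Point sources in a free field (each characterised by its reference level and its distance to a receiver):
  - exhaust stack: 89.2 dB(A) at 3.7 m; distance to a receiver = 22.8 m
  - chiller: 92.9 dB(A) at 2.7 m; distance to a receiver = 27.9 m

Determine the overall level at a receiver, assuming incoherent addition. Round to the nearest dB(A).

First find each source's level at the receiver (point-source: −20·log₁₀(r/r_ref)), then combine on an intensity basis.
exhaust stack: 89.2 − 20·log₁₀(22.8/3.7) = 89.2 − 15.79 = 73.41 dB(A).
chiller: 92.9 − 20·log₁₀(27.9/2.7) = 92.9 − 20.28 = 72.62 dB(A).
Σ 10^(L/10) = 4.017e+07 → L_total = 10·log₁₀(4.017e+07) = 76.04 dB(A).

76 dB(A)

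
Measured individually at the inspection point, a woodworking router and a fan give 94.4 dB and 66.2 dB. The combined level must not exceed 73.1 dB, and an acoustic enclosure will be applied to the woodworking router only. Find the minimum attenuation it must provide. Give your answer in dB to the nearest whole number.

Fixed contribution from the other source: Σ 10^(L/10) = 10^(66.2/10) = 4.169e+06 (66.20 dB).
The limit corresponds to 10^(73.1/10) = 2.042e+07; subtracting the fixed part leaves 1.625e+07 for the woodworking router, i.e. 72.11 dB.
So the woodworking router must be reduced from 94.4 to 72.11 dB: IL = 22.29 dB.

22 dB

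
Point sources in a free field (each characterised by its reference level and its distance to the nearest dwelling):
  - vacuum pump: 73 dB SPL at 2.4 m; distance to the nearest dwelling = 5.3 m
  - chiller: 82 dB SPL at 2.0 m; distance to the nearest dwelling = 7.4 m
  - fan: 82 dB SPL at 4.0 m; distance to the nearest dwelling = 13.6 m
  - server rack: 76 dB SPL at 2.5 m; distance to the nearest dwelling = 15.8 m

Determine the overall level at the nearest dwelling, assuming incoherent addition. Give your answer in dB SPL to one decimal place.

74.8 dB SPL

Propagate each source to the receiver with L = L_ref − 20·log₁₀(r/r_ref), then add intensities.
vacuum pump: 73 − 20·log₁₀(5.3/2.4) = 73 − 6.88 = 66.12 dB SPL.
chiller: 82 − 20·log₁₀(7.4/2.0) = 82 − 11.36 = 70.64 dB SPL.
fan: 82 − 20·log₁₀(13.6/4.0) = 82 − 10.63 = 71.37 dB SPL.
server rack: 76 − 20·log₁₀(15.8/2.5) = 76 − 16.01 = 59.99 dB SPL.
Σ 10^(L/10) = 3.038e+07 → L_total = 10·log₁₀(3.038e+07) = 74.83 dB SPL.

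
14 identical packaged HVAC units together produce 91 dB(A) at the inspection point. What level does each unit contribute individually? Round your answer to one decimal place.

79.5 dB(A)

14 equal contributions raise the level by 10·log₁₀ 14 = 11.461 dB, so each unit alone gives 91 − 11.461.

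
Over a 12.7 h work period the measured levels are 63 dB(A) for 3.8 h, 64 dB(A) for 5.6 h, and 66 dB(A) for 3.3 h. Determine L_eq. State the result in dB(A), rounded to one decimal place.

64.4 dB(A)

Weight each interval's intensity by its duration and average over T = 12.7 h:
Σ tᵢ·10^(Lᵢ/10) = 3.8·10^(63/10) + 5.6·10^(64/10) + 3.3·10^(66/10) = 3.479e+07.
L_eq = 10·log₁₀(3.479e+07/12.7) = 64.38 dB(A).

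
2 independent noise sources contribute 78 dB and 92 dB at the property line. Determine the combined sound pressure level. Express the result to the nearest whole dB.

92 dB

Incoherent sources combine by intensity addition: L_total = 10·log₁₀(Σ 10^(L_i/10)).
Σ 10^(L/10) = 10^(78/10) + 10^(92/10) = 1.648e+09.
L_total = 10·log₁₀(1.648e+09) = 92.17 dB.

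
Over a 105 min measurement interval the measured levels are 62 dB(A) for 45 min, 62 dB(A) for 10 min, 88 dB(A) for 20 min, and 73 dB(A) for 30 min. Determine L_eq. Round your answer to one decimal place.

81.0 dB(A)

Weight each interval's intensity by its duration and average over T = 105 min:
Σ tᵢ·10^(Lᵢ/10) = 45·10^(62/10) + 10·10^(62/10) + 20·10^(88/10) + 30·10^(73/10) = 1.330e+10.
L_eq = 10·log₁₀(1.330e+10/105) = 81.03 dB(A).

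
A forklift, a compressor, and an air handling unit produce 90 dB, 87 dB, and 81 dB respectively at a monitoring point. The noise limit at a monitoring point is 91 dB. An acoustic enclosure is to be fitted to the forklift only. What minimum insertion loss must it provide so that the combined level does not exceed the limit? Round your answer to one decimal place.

Everything except the forklift sums to 10^(87/10) + 10^(81/10) = 6.271e+08 in linear terms, 87.97 dB.
The limit corresponds to 10^(91/10) = 1.259e+09; subtracting the fixed part leaves 6.318e+08 for the forklift, i.e. 88.01 dB.
So the forklift must be reduced from 90 to 88.01 dB: IL = 1.99 dB.

2.0 dB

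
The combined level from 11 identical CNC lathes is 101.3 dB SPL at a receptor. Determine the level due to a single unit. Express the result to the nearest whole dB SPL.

Dividing the total intensity by 11 lowers the level by 10·log₁₀ 11 = 10.414 dB: L₁ = 101.3 − 10.414.

91 dB SPL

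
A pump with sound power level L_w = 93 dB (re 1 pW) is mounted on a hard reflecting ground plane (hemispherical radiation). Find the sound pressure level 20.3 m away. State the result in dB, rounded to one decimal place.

Free-field hemispherical radiation: L_p = L_w − 10·log₁₀(2π·r²), r = 20.3 m.
2π·r² = 2589 m², 10·log₁₀ of that is 34.132 dB.
L_p = 93 − 34.132 = 58.87 dB.

58.9 dB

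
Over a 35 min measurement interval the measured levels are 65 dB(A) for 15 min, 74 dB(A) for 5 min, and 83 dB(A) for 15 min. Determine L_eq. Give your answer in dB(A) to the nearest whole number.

The energy average is taken in the linear domain: L_eq = 10·log₁₀[(Σ tᵢ·10^(Lᵢ/10))/T], T = 35 min.
Σ tᵢ·10^(Lᵢ/10) = 15·10^(65/10) + 5·10^(74/10) + 15·10^(83/10) = 3.166e+09.
L_eq = 10·log₁₀(3.166e+09/35) = 79.56 dB(A).

80 dB(A)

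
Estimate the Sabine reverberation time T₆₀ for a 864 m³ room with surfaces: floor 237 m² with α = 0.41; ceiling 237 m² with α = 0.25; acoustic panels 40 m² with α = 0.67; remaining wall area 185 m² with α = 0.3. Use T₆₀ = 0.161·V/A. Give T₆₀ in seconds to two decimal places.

A = Σ Sᵢαᵢ = 237·0.41 + 237·0.25 + 40·0.67 + 185·0.3 = 238.72 m².
T₆₀ = 0.161 × 864 / 238.72 = 0.583 s.

0.58 s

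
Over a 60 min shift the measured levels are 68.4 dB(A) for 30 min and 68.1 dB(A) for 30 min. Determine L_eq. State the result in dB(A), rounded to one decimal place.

The energy average is taken in the linear domain: L_eq = 10·log₁₀[(Σ tᵢ·10^(Lᵢ/10))/T], T = 60 min.
Σ tᵢ·10^(Lᵢ/10) = 30·10^(68.4/10) + 30·10^(68.1/10) = 4.012e+08.
L_eq = 10·log₁₀(4.012e+08/60) = 68.25 dB(A).

68.3 dB(A)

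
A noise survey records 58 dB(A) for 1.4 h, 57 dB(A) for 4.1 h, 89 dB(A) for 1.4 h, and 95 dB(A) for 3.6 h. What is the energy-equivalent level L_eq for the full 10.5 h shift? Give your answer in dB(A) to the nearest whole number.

Weight each interval's intensity by its duration and average over T = 10.5 h:
Σ tᵢ·10^(Lᵢ/10) = 1.4·10^(58/10) + 4.1·10^(57/10) + 1.4·10^(89/10) + 3.6·10^(95/10) = 1.250e+10.
L_eq = 10·log₁₀(1.250e+10/10.5) = 90.76 dB(A).

91 dB(A)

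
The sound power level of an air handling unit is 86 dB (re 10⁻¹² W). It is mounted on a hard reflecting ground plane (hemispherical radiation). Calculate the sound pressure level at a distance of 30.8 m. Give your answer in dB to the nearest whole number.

48 dB

Free-field hemispherical radiation: L_p = L_w − 10·log₁₀(2π·r²), r = 30.8 m.
2π·r² = 5960 m², 10·log₁₀ of that is 37.753 dB.
L_p = 86 − 37.753 = 48.25 dB.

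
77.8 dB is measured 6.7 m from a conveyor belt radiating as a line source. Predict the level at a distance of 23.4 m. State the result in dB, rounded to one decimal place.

72.4 dB

Line-source attenuation: ΔL = 10·log₁₀(r₂/r₁) = 10·log₁₀(23.4/6.7) = 5.431 dB.
L₂ = 77.8 − 10·log₁₀(23.4/6.7) = 77.8 − 5.431 = 72.37 dB.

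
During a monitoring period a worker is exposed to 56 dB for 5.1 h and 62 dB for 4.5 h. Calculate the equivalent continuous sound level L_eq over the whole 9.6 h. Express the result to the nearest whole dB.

L_eq = 10·log₁₀[(1/T)·Σ tᵢ·10^(Lᵢ/10)] with T = 9.6 h.
Σ tᵢ·10^(Lᵢ/10) = 5.1·10^(56/10) + 4.5·10^(62/10) = 9.162e+06.
L_eq = 10·log₁₀(9.162e+06/9.6) = 59.80 dB.

60 dB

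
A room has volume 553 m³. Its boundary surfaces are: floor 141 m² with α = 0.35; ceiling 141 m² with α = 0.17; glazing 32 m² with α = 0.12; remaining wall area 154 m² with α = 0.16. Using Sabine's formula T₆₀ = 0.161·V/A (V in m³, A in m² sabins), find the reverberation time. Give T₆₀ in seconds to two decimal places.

Total absorption A = 141·0.35 + 141·0.17 + 32·0.12 + 154·0.16 = 101.80 m² sabins.
T₆₀ = 0.161 × 553 / 101.80 = 0.875 s.

0.87 s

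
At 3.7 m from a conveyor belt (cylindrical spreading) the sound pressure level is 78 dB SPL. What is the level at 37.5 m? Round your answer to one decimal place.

Line-source attenuation: ΔL = 10·log₁₀(r₂/r₁) = 10·log₁₀(37.5/3.7) = 10.058 dB.
L₂ = 78 − 10·log₁₀(37.5/3.7) = 78 − 10.058 = 67.94 dB SPL.

67.9 dB SPL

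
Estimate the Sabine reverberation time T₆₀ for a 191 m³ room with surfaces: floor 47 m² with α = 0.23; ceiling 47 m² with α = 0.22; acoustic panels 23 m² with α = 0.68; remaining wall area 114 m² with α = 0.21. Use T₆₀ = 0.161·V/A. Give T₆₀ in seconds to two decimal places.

A = Σ Sᵢαᵢ = 47·0.23 + 47·0.22 + 23·0.68 + 114·0.21 = 60.73 m².
T₆₀ = 0.161·V/A = 0.161·191/60.73 = 0.506 s.

0.51 s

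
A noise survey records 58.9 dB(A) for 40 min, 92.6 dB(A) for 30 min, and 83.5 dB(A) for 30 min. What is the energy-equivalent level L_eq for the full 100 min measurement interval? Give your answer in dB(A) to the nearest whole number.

88 dB(A)

L_eq = 10·log₁₀[(1/T)·Σ tᵢ·10^(Lᵢ/10)] with T = 100 min.
Σ tᵢ·10^(Lᵢ/10) = 40·10^(58.9/10) + 30·10^(92.6/10) + 30·10^(83.5/10) = 6.134e+10.
L_eq = 10·log₁₀(6.134e+10/100) = 87.88 dB(A).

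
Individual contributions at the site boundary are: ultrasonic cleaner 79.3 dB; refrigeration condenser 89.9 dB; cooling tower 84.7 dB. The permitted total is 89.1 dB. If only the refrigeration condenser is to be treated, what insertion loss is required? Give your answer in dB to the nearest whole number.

4 dB

The untreated sources together contribute 10^(79.3/10) + 10^(84.7/10) = 3.802e+08, i.e. 85.80 dB.
To meet 89.1 dB overall, the treated refrigeration condenser may contribute at most 10^(89.1/10) − 3.802e+08 = 4.326e+08, i.e. 86.36 dB.
So the refrigeration condenser must be reduced from 89.9 to 86.36 dB: IL = 3.54 dB.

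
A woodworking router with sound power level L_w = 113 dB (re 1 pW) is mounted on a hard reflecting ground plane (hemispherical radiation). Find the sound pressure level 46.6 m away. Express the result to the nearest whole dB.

The power spreads over a hemisphere of area 2π·r², so L_p = L_w − 10·log₁₀(2π·r²).
2π·r² = 1.364e+04 m², 10·log₁₀ of that is 41.350 dB.
L_p = 113 − 41.350 = 71.65 dB.

72 dB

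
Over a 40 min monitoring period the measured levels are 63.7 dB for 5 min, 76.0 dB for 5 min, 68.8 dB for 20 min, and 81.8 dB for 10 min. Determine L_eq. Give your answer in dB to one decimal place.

The energy average is taken in the linear domain: L_eq = 10·log₁₀[(Σ tᵢ·10^(Lᵢ/10))/T], T = 40 min.
Σ tᵢ·10^(Lᵢ/10) = 5·10^(63.7/10) + 5·10^(76.0/10) + 20·10^(68.8/10) + 10·10^(81.8/10) = 1.876e+09.
L_eq = 10·log₁₀(1.876e+09/40) = 76.71 dB.

76.7 dB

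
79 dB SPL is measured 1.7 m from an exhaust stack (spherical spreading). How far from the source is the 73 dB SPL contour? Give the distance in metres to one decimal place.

The 6.0 dB drop corresponds to a distance ratio of 10^(6.0/20) for a point source.
r₂ = 1.7·10^((79−73)/20) = 1.7·10^(6.0/20) = 3.39 m.

3.4 m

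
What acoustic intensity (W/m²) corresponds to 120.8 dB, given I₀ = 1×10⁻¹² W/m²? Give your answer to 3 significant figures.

I/I₀ = 10^(120.8/10) = 1.202e+12, so I = 1.202e+12 × 10⁻¹² W/m².

1.20 W/m²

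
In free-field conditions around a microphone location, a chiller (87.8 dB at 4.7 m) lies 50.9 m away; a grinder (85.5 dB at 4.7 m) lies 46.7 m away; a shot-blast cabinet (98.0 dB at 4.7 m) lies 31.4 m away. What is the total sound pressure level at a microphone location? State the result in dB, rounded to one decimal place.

First find each source's level at the receiver (point-source: −20·log₁₀(r/r_ref)), then combine on an intensity basis.
chiller: 87.8 − 20·log₁₀(50.9/4.7) = 87.8 − 20.69 = 67.11 dB.
grinder: 85.5 − 20·log₁₀(46.7/4.7) = 85.5 − 19.94 = 65.56 dB.
shot-blast cabinet: 98.0 − 20·log₁₀(31.4/4.7) = 98.0 − 16.50 = 81.50 dB.
Σ 10^(L/10) = 1.501e+08 → L_total = 10·log₁₀(1.501e+08) = 81.76 dB.

81.8 dB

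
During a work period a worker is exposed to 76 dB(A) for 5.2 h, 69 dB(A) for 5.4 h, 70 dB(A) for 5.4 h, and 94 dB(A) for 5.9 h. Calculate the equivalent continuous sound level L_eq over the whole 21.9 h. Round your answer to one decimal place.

The energy average is taken in the linear domain: L_eq = 10·log₁₀[(Σ tᵢ·10^(Lᵢ/10))/T], T = 21.9 h.
Σ tᵢ·10^(Lᵢ/10) = 5.2·10^(76/10) + 5.4·10^(69/10) + 5.4·10^(70/10) + 5.9·10^(94/10) = 1.512e+10.
L_eq = 10·log₁₀(1.512e+10/21.9) = 88.39 dB(A).

88.4 dB(A)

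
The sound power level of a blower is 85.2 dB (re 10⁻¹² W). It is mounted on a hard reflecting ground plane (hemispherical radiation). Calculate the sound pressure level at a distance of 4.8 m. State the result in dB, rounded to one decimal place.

63.6 dB

L_p = L_w − 10·log₁₀(2π·r²) with r = 4.8 m.
2π·r² = 144.8 m², 10·log₁₀ of that is 21.607 dB.
L_p = 85.2 − 21.607 = 63.59 dB.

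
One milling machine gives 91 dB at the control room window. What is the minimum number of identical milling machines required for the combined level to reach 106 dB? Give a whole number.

N identical sources give L₁ + 10·log₁₀ N, so require 10·log₁₀ N ≥ 106 − 91 = 15.0 dB.
N ≥ 10^(15.0/10) = 31.623, so N = 32.

32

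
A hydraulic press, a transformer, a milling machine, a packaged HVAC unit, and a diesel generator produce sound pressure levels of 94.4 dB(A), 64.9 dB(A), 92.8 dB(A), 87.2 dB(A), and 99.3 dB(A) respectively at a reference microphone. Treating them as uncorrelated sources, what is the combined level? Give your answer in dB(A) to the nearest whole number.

101 dB(A)

Incoherent sources combine by intensity addition: L_total = 10·log₁₀(Σ 10^(L_i/10)).
Σ 10^(L/10) = 10^(94.4/10) + 10^(64.9/10) + 10^(92.8/10) + 10^(87.2/10) + 10^(99.3/10) = 1.370e+10.
L_total = 10·log₁₀(1.370e+10) = 101.37 dB(A).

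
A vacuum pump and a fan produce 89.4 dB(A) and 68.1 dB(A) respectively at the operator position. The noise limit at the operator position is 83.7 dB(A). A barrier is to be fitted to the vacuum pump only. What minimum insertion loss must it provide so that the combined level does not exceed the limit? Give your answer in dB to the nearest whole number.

Fixed contribution from the other source: Σ 10^(L/10) = 10^(68.1/10) = 6.457e+06 (68.10 dB(A)).
To meet 83.7 dB(A) overall, the treated vacuum pump may contribute at most 10^(83.7/10) − 6.457e+06 = 2.280e+08, i.e. 83.58 dB(A).
Required insertion loss = 89.4 − 83.58 = 5.82 dB.

6 dB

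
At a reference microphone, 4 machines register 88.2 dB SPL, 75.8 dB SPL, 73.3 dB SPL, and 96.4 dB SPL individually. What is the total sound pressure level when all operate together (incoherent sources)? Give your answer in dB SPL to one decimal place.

For uncorrelated sources the intensities add, so convert each level to linear form, sum, and take 10·log₁₀ of the total.
Σ 10^(L/10) = 10^(88.2/10) + 10^(75.8/10) + 10^(73.3/10) + 10^(96.4/10) = 5.085e+09.
L_total = 10·log₁₀(5.085e+09) = 97.06 dB SPL.

97.1 dB SPL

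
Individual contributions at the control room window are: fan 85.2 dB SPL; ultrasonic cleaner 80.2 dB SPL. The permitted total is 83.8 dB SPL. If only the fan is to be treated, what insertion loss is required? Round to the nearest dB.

Fixed contribution from the other source: Σ 10^(L/10) = 10^(80.2/10) = 1.047e+08 (80.20 dB SPL).
To meet 83.8 dB SPL overall, the treated fan may contribute at most 10^(83.8/10) − 1.047e+08 = 1.352e+08, i.e. 81.31 dB SPL.
Required insertion loss = 85.2 − 81.31 = 3.89 dB.

4 dB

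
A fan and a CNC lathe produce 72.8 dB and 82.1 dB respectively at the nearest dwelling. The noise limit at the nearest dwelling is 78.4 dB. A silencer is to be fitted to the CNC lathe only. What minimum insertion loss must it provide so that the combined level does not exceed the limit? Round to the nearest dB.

The untreated sources together contribute 10^(72.8/10) = 1.905e+07, i.e. 72.80 dB.
To meet 78.4 dB overall, the treated CNC lathe may contribute at most 10^(78.4/10) − 1.905e+07 = 5.013e+07, i.e. 77.00 dB.
Required insertion loss = 82.1 − 77.00 = 5.10 dB.

5 dB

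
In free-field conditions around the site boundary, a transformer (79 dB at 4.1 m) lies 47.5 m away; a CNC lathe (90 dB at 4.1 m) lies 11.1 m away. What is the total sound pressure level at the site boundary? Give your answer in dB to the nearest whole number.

Propagate each source to the receiver with L = L_ref − 20·log₁₀(r/r_ref), then add intensities.
transformer: 79 − 20·log₁₀(47.5/4.1) = 79 − 21.28 = 57.72 dB.
CNC lathe: 90 − 20·log₁₀(11.1/4.1) = 90 − 8.65 = 81.35 dB.
Σ 10^(L/10) = 1.370e+08 → L_total = 10·log₁₀(1.370e+08) = 81.37 dB.

81 dB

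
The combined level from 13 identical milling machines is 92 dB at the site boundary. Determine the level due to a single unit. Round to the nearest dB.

13 equal contributions raise the level by 10·log₁₀ 13 = 11.139 dB, so each unit alone gives 92 − 11.139.

81 dB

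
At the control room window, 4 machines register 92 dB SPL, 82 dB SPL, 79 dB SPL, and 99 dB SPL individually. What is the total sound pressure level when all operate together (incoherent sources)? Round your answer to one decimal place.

99.9 dB SPL

For uncorrelated sources the intensities add, so convert each level to linear form, sum, and take 10·log₁₀ of the total.
Σ 10^(L/10) = 10^(92/10) + 10^(82/10) + 10^(79/10) + 10^(99/10) = 9.766e+09.
L_total = 10·log₁₀(9.766e+09) = 99.90 dB SPL.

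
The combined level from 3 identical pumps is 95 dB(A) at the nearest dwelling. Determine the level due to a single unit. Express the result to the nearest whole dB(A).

90 dB(A)

Dividing the total intensity by 3 lowers the level by 10·log₁₀ 3 = 4.771 dB: L₁ = 95 − 4.771.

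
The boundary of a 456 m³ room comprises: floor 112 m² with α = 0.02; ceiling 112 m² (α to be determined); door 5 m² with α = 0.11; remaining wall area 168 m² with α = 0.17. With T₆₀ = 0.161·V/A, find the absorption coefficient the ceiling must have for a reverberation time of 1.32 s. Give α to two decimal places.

0.22

A = 0.161·V/T₆₀ = 0.161·456/1.32 = 55.62 m² sabins.
Absorption from the other surfaces = 112·0.02 + 5·0.11 + 168·0.17 = 31.35 m², so the ceiling must supply 24.27 m² over 112 m².
α = 24.27/112 = 0.217.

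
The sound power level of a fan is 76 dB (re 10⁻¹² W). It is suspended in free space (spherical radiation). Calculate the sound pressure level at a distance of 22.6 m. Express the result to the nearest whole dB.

38 dB

Free-field spherical radiation: L_p = L_w − 10·log₁₀(4π·r²), r = 22.6 m.
4π·r² = 6418 m², 10·log₁₀ of that is 38.074 dB.
L_p = 76 − 38.074 = 37.93 dB.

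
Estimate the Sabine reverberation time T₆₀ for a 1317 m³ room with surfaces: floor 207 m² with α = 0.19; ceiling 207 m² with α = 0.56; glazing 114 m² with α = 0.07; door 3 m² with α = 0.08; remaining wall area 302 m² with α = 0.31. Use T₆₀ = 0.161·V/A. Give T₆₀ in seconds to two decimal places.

Total absorption A = 207·0.19 + 207·0.56 + 114·0.07 + 3·0.08 + 302·0.31 = 257.09 m² sabins.
T₆₀ = 0.161 × 1317 / 257.09 = 0.825 s.

0.82 s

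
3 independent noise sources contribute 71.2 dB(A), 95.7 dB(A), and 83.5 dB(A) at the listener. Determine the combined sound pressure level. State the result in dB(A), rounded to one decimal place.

For uncorrelated sources the intensities add, so convert each level to linear form, sum, and take 10·log₁₀ of the total.
Σ 10^(L/10) = 10^(71.2/10) + 10^(95.7/10) + 10^(83.5/10) = 3.952e+09.
L_total = 10·log₁₀(3.952e+09) = 95.97 dB(A).

96.0 dB(A)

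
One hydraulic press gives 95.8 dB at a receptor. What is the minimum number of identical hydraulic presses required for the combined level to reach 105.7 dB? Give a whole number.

Need L₁ + 10·log₁₀ N ≥ 105.7, i.e. log₁₀ N ≥ 0.99.
N ≥ 10^(9.9/10) = 9.772, so N = 10.

10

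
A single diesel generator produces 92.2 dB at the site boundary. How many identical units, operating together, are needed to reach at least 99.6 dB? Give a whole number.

6

The shortfall is 99.6 − 92.2 = 7.4 dB, and N units add 10·log₁₀ N, so need 10·log₁₀ N ≥ 7.4.
N ≥ 10^(7.4/10) = 5.495, so N = 6.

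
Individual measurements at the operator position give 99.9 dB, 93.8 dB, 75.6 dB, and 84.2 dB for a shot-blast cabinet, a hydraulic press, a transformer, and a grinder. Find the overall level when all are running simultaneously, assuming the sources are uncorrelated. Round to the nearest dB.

101 dB

For uncorrelated sources the intensities add, so convert each level to linear form, sum, and take 10·log₁₀ of the total.
Σ 10^(L/10) = 10^(99.9/10) + 10^(93.8/10) + 10^(75.6/10) + 10^(84.2/10) = 1.247e+10.
L_total = 10·log₁₀(1.247e+10) = 100.96 dB.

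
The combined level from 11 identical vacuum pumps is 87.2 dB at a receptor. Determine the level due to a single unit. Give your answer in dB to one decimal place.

76.8 dB

For N identical incoherent sources L_total = L₁ + 10·log₁₀ N, so L₁ = 87.2 − 10·log₁₀(11) = 87.2 − 10.414.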